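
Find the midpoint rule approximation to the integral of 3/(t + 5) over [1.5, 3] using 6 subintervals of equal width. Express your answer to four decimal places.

Δt = (3 − 1.5)/6 = 0.25.
Midpoints: 1.625, 1.875, 2.125, 2.375, 2.625, 2.875.
f(1.625) = 24/53, f(1.875) = 24/55, f(2.125) = 8/19, f(2.375) = 24/59, f(2.625) = 24/61, f(2.875) = 8/21.
Sum = Δt · [f(1.625) + f(1.875) + f(2.125) + ...].
Sum ≈ 0.6229.

0.6229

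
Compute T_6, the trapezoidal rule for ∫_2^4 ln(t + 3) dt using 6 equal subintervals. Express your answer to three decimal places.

3.574

Δt = (4 − 2)/6 = 1/3.
f(2) ≈ 1.609, f(7/3) ≈ 1.674, f(8/3) ≈ 1.735, f(3) ≈ 1.792, f(10/3) ≈ 1.846, f(11/3) ≈ 1.897, f(4) ≈ 1.946.
T_6 = (Δt/2)·[f(t_0) + 2f(t_1) + ... + 2f(t_{5}) + f(t_6)].
Sum ≈ 3.574.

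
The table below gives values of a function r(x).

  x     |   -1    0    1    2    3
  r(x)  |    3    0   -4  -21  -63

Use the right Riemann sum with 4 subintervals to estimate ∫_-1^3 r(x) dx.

-88

Δx = 1.
Sum = 1·[0 + (-4) + (-21) + (-63)] = -88.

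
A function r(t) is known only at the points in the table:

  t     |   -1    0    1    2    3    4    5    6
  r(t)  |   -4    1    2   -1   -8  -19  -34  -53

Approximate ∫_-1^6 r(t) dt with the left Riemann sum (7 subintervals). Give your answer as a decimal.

-63

Δt = 1.
Sum = 1·[(-4) + 1 + 2 + (-1) + (-8) + (-19) + (-34)] = -63.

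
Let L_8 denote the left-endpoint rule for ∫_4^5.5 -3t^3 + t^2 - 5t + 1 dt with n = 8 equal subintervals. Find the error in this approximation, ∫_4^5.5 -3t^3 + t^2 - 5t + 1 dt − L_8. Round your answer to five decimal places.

Exact integral: ∫_4^5.5 f(t) dt = -494.296875.
L_8 ≈ -466.5036621.
Error ≈ -494.296875 − (-466.5036621) ≈ -27.79321.

-27.79321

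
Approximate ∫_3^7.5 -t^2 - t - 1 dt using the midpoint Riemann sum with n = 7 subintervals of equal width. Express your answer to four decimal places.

Δt = (7.5 − 3)/7 = 9/14.
Midpoints: 93/28, 111/28, 129/28, 5.25, 165/28, 183/28, 201/28.
f(93/28) = -12037/784, f(111/28) = -16213/784, f(129/28) = -21037/784, f(5.25) = -33.8125, f(165/28) = -32629/784, f(183/28) = -39397/784, f(201/28) = -46813/784.
Sum = Δt · [f(93/28) + f(111/28) + f(129/28) + ...].
Sum ≈ -159.5950.

-159.5950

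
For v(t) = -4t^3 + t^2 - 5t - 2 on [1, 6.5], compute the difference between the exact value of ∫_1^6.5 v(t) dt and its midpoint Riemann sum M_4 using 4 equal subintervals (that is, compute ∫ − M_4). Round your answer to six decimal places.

-38.127604

Exact integral: ∫_1^6.5 v(t) dt ≈ -1806.97916667.
M_4 = -1768.8515625.
Error ≈ -1806.97916667 − (-1768.8515625) ≈ -38.127604.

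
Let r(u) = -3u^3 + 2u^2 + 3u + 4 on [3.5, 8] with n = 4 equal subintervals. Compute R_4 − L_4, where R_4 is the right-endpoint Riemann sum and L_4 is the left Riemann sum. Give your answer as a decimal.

-1451.671875

R_4 ≈ -3324.137695.
L_4 ≈ -1872.465820.
R_4 − L_4 = -1451.671875.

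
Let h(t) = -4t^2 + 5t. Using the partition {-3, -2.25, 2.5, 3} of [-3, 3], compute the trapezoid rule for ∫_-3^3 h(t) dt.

-143.8125

Subinterval widths: 0.75, 4.75, 0.5.
h(-3) = -51, h(-2.25) = -31.5, h(2.5) = -12.5, h(3) = -21.
On each subinterval the trapezoid contributes (Δt_i/2)·[h(t_{i-1}) + h(t_i)].
Sum = -143.8125.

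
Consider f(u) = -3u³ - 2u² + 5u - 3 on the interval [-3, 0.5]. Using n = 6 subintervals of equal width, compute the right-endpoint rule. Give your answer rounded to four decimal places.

-1.4452

Δu = (0.5 − (-3))/6 = 7/12.
Right endpoints: -29/12, -11/6, -1.25, -2/3, -1/12, 0.5.
f(-29/12) = 15.578125, f(-11/6) = -29/72, f(-1.25) = -6.515625, f(-2/3) = -19/3, f(-1/12) = -1975/576, f(0.5) = -1.375.
Sum = Δu · [f(-29/12) + f(-11/6) + f(-1.25) + ...].
Sum ≈ -1.4452.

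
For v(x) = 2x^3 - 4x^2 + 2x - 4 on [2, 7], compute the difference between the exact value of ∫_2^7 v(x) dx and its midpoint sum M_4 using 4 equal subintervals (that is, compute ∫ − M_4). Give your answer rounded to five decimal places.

14.97396

Exact integral: ∫_2^7 v(x) dx ≈ 770.8333333.
M_4 = 755.859375.
Error ≈ 770.8333333 − 755.859375 ≈ 14.97396.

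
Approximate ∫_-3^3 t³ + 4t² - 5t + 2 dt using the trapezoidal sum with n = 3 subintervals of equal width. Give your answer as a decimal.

Δt = (3 − (-3))/3 = 2.
f(-3) = 26, f(-1) = 10, f(1) = 2, f(3) = 50.
T_3 = (Δt/2)·[f(t_0) + 2f(t_1) + 2f(t_2) + f(t_3)].
Sum = 100.

100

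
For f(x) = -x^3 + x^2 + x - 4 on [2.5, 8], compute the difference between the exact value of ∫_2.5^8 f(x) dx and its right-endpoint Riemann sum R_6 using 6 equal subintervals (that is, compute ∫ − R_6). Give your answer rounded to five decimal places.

Exact integral: ∫_2.5^8 f(x) dx ≈ -841.9010417.
R_6 ≈ -1051.7779225.
Error ≈ -841.9010417 − (-1051.7779225) ≈ 209.87688.

209.87688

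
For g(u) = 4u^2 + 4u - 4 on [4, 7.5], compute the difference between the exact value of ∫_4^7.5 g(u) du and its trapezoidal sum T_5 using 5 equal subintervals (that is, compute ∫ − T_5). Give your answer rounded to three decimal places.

-1.143

Exact integral: ∫_4^7.5 g(u) du ≈ 543.66667.
T_5 = 544.81.
Error ≈ 543.66667 − 544.81 ≈ -1.143.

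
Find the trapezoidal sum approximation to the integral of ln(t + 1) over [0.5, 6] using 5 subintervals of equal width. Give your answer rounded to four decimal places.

Δt = (6 − 0.5)/5 = 1.1.
f(0.5) ≈ 0.4055, f(1.6) ≈ 0.9555, f(2.7) ≈ 1.3083, f(3.8) ≈ 1.5686, f(4.9) ≈ 1.7750, f(6) ≈ 1.9459.
T_5 = (Δt/2)·[f(t_0) + 2f(t_1) + ... + 2f(t_{4}) + f(t_5)].
Sum ≈ 7.4614.

7.4614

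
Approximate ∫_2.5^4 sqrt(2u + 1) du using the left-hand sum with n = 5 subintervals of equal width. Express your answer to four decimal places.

4.0179

Δu = (4 − 2.5)/5 = 0.3.
Left endpoints: 2.5, 2.8, 3.1, 3.4, 3.7.
f(2.5) ≈ 2.4495, f(2.8) ≈ 2.5690, f(3.1) ≈ 2.6833, f(3.4) ≈ 2.7928, f(3.7) ≈ 2.8983.
Sum = Δu · [f(2.5) + f(2.8) + f(3.1) + f(3.4) + f(3.7)].
Sum ≈ 4.0179.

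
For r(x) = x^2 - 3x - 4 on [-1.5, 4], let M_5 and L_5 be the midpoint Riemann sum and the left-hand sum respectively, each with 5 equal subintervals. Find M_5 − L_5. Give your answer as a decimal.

M_5 = -20.72125.
L_5 = -17.545.
M_5 − L_5 = -3.17625.

-3.17625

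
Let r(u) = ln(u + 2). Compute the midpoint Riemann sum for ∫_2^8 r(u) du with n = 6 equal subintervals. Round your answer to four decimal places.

Δu = (8 − 2)/6 = 1.
Midpoints: 2.5, 3.5, 4.5, 5.5, 6.5, 7.5.
r(2.5) ≈ 1.5041, r(3.5) ≈ 1.7047, r(4.5) ≈ 1.8718, r(5.5) ≈ 2.0149, r(6.5) ≈ 2.1401, r(7.5) ≈ 2.2513.
Sum = Δu · [r(2.5) + r(3.5) + r(4.5) + ...].
Sum ≈ 11.4869.

11.4869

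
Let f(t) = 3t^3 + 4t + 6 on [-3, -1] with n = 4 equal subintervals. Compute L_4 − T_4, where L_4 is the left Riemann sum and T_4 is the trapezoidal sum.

-21.5

L_4 = -87.
T_4 = -65.5.
L_4 − T_4 = -21.5.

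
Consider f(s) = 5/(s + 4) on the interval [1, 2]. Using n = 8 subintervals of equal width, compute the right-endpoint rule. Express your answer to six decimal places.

0.901271

Δs = (2 − 1)/8 = 0.125.
Right endpoints: 1.125, 1.25, 1.375, 1.5, 1.625, 1.75, 1.875, 2.
f(1.125) = 40/41, f(1.25) = 20/21, f(1.375) = 40/43, f(1.5) = 10/11, f(1.625) = 8/9, f(1.75) = 20/23, f(1.875) = 40/47, f(2) = 5/6.
Sum = Δs · [f(1.125) + f(1.25) + f(1.375) + ...].
Sum ≈ 0.901271.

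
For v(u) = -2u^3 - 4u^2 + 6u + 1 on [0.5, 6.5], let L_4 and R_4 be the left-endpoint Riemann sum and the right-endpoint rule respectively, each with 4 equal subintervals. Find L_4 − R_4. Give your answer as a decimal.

1021.5

L_4 = -672.
R_4 = -1693.5.
L_4 − R_4 = 1021.5.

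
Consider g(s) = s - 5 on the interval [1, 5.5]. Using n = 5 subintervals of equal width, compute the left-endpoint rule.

Δs = (5.5 − 1)/5 = 0.9.
Left endpoints: 1, 1.9, 2.8, 3.7, 4.6.
g(1) = -4, g(1.9) = -3.1, g(2.8) = -2.2, g(3.7) = -1.3, g(4.6) = -0.4.
Sum = Δs · [g(1) + g(1.9) + g(2.8) + g(3.7) + g(4.6)].
Sum = -9.9.

-9.9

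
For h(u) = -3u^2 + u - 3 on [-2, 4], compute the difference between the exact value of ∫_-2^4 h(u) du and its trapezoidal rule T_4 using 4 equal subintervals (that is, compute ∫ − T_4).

Exact integral: ∫_-2^4 h(u) du = -84.
T_4 = -90.75.
Error = -84 − (-90.75) = 6.75.

6.75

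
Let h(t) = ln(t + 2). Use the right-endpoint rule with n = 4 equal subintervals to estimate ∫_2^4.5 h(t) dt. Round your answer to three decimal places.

Δt = (4.5 − 2)/4 = 0.625.
Right endpoints: 2.625, 3.25, 3.875, 4.5.
h(2.625) ≈ 1.531, h(3.25) ≈ 1.658, h(3.875) ≈ 1.771, h(4.5) ≈ 1.872.
Sum = Δt · [h(2.625) + h(3.25) + h(3.875) + h(4.5)].
Sum ≈ 4.270.

4.270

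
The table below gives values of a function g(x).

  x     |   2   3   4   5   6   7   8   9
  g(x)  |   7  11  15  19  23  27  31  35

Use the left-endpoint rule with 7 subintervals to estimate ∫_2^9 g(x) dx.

Δx = 1.
Sum = 1·[7 + 11 + 15 + 19 + 23 + 27 + 31] = 133.

133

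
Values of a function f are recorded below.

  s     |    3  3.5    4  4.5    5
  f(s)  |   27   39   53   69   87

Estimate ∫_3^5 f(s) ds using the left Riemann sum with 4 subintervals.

Δs = 0.5.
Sum = 0.5·[27 + 39 + 53 + 69] = 94.

94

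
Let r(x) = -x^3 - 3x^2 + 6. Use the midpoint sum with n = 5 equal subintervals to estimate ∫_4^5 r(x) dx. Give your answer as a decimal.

Δx = (5 − 4)/5 = 0.2.
Midpoints: 4.1, 4.3, 4.5, 4.7, 4.9.
r(4.1) = -113.351, r(4.3) = -128.977, r(4.5) = -145.875, r(4.7) = -164.093, r(4.9) = -183.679.
Sum = Δx · [r(4.1) + r(4.3) + r(4.5) + r(4.7) + r(4.9)].
Sum = -147.195.

-147.195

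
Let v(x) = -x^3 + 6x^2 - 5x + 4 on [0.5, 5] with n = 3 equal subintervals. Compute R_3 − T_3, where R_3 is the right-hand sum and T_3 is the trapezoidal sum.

R_3 = 46.6875.
T_3 = 45.84375.
R_3 − T_3 = 0.84375.

0.84375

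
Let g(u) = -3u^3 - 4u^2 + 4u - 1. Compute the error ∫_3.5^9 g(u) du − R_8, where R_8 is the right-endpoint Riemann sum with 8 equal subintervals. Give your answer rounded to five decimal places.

820.63957

Exact integral: ∫_3.5^9 g(u) du ≈ -5591.0364583.
R_8 ≈ -6411.6760254.
Error ≈ -5591.0364583 − (-6411.6760254) ≈ 820.63957.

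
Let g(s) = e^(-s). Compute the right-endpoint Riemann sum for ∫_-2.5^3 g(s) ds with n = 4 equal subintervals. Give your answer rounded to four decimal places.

Δs = (3 − (-2.5))/4 = 1.375.
Right endpoints: -1.125, 0.25, 1.625, 3.
g(-1.125) ≈ 3.0802, g(0.25) ≈ 0.7788, g(1.625) ≈ 0.1969, g(3) ≈ 0.0498.
Sum = Δs · [g(-1.125) + g(0.25) + g(1.625) + g(3)].
Sum ≈ 5.6454.

5.6454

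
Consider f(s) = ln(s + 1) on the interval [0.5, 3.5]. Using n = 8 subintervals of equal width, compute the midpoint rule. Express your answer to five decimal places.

3.16274

Δs = (3.5 − 0.5)/8 = 0.375.
Midpoints: 0.6875, 1.0625, 1.4375, 1.8125, 2.1875, 2.5625, 2.9375, 3.3125.
f(0.6875) ≈ 0.52325, f(1.0625) ≈ 0.72392, f(1.4375) ≈ 0.89097, f(1.8125) ≈ 1.03407, f(2.1875) ≈ 1.15924, f(2.5625) ≈ 1.27046, f(2.9375) ≈ 1.37055, f(3.3125) ≈ 1.46152.
Sum = Δs · [f(0.6875) + f(1.0625) + f(1.4375) + ...].
Sum ≈ 3.16274.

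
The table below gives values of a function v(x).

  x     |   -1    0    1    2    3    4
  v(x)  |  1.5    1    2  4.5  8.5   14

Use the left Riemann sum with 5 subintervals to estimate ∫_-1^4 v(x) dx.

Δx = 1.
Sum = 1·[1.5 + 1 + 2 + 4.5 + 8.5] = 17.5.

17.5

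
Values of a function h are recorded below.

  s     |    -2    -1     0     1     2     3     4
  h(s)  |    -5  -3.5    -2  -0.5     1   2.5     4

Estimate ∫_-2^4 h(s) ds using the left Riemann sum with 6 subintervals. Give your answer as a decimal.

-7.5

Δs = 1.
Sum = 1·[(-5) + (-3.5) + (-2) + (-0.5) + 1 + 2.5] = -7.5.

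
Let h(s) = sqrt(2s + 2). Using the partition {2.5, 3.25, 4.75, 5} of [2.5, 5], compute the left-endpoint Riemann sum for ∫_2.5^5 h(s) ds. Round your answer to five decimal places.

Subinterval widths: 0.75, 1.5, 0.25.
Left endpoints: 2.5, 3.25, 4.75.
h(2.5) ≈ 2.64575, h(3.25) ≈ 2.91548, h(4.75) ≈ 3.39116.
Sum = Σ Δs_i · h(s_i).
Sum ≈ 7.20532.

7.20532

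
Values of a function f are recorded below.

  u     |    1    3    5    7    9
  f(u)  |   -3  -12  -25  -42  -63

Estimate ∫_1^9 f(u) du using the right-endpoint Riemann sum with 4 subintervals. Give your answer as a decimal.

-284

Δu = 2.
Sum = 2·[(-12) + (-25) + (-42) + (-63)] = -284.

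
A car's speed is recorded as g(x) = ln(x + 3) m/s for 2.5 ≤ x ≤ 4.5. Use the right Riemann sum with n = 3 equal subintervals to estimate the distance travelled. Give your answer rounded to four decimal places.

Δx = (4.5 − 2.5)/3 = 2/3.
Right endpoints: 19/6, 23/6, 4.5.
g(19/6) ≈ 1.8192, g(23/6) ≈ 1.9218, g(4.5) ≈ 2.0149.
Sum = Δx · [g(19/6) + g(23/6) + g(4.5)].
Sum ≈ 3.8372.

3.8372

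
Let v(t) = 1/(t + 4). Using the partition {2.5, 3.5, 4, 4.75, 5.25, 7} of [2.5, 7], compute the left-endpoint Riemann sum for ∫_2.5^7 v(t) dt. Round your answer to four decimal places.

0.5606

Subinterval widths: 1, 0.5, 0.75, 0.5, 1.75.
Left endpoints: 2.5, 3.5, 4, 4.75, 5.25.
v(2.5) = 2/13, v(3.5) = 2/15, v(4) = 0.125, v(4.75) = 4/35, v(5.25) = 4/37.
Sum = Σ Δt_i · v(t_i).
Sum ≈ 0.5606.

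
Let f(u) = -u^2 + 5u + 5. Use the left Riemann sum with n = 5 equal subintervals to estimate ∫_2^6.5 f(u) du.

Δu = (6.5 − 2)/5 = 0.9.
Left endpoints: 2, 2.9, 3.8, 4.7, 5.6.
f(2) = 11, f(2.9) = 11.09, f(3.8) = 9.56, f(4.7) = 6.41, f(5.6) = 1.64.
Sum = Δu · [f(2) + f(2.9) + f(3.8) + f(4.7) + f(5.6)].
Sum = 35.73.

35.73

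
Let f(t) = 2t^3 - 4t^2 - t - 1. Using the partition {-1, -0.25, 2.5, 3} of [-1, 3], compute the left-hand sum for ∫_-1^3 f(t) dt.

Subinterval widths: 0.75, 2.75, 0.5.
Left endpoints: -1, -0.25, 2.5.
f(-1) = -6, f(-0.25) = -1.03125, f(2.5) = 2.75.
Sum = Σ Δt_i · f(t_i).
Sum = -5.9609375.

-5.9609375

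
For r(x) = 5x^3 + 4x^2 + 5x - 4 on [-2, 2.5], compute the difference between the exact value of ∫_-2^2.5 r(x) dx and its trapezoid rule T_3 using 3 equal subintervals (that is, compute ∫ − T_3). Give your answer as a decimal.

-13.078125

Exact integral: ∫_-2^2.5 r(x) dx = 47.953125.
T_3 = 61.03125.
Error = 47.953125 − 61.03125 = -13.078125.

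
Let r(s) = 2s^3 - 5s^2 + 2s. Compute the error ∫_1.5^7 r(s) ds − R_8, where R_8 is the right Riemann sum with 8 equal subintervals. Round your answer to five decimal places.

Exact integral: ∫_1.5^7 r(s) ds ≈ 678.6770833.
R_8 ≈ 844.4809570.
Error ≈ 678.6770833 − 844.4809570 ≈ -165.80387.

-165.80387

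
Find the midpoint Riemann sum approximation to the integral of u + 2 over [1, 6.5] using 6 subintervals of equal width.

31.625

Δu = (6.5 − 1)/6 = 11/12.
Midpoints: 35/24, 2.375, 79/24, 101/24, 5.125, 145/24.
f(35/24) = 83/24, f(2.375) = 4.375, f(79/24) = 127/24, f(101/24) = 149/24, f(5.125) = 7.125, f(145/24) = 193/24.
Sum = Δu · [f(35/24) + f(2.375) + f(79/24) + ...].
Sum = 31.625.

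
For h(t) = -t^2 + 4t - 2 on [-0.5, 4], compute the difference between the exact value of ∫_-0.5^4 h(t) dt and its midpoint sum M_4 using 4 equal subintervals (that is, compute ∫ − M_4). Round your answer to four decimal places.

Exact integral: ∫_-0.5^4 h(t) dt = 1.125.
M_4 ≈ 1.599609.
Error ≈ 1.125 − 1.599609 ≈ -0.4746.

-0.4746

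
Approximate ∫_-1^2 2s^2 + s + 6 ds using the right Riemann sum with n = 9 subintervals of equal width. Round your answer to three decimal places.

Δs = (2 − (-1))/9 = 1/3.
Right endpoints: -2/3, -1/3, 0, 1/3, 2/3, 1, 4/3, 5/3, 2.
f(-2/3) = 56/9, f(-1/3) = 53/9, f(0) = 6, f(1/3) = 59/9, f(2/3) = 68/9, f(1) = 9, f(4/3) = 98/9, f(5/3) = 119/9, f(2) = 16.
Sum = Δs · [f(-2/3) + f(-1/3) + f(0) + ...].
Sum ≈ 27.111.

27.111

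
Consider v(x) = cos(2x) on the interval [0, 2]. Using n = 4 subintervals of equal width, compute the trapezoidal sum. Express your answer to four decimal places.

-0.3463

Δx = (2 − 0)/4 = 0.5.
v(0) ≈ 1.0000, v(0.5) ≈ 0.5403, v(1) ≈ -0.4161, v(1.5) ≈ -0.9900, v(2) ≈ -0.6536.
T_4 = (Δx/2)·[v(x_0) + 2v(x_1) + 2v(x_2) + 2v(x_3) + v(x_4)].
Sum ≈ -0.3463.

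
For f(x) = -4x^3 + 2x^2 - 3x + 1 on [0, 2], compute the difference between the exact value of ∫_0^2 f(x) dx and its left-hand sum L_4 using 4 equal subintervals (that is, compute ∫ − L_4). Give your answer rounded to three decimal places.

Exact integral: ∫_0^2 f(x) dx ≈ -14.66667.
L_4 = -8.
Error ≈ -14.66667 − (-8) ≈ -6.667.

-6.667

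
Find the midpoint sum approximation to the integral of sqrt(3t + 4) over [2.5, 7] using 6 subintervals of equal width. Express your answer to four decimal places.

Δt = (7 − 2.5)/6 = 0.75.
Midpoints: 2.875, 3.625, 4.375, 5.125, 5.875, 6.625.
f(2.875) ≈ 3.5532, f(3.625) ≈ 3.8568, f(4.375) ≈ 4.1382, f(5.125) ≈ 4.4017, f(5.875) ≈ 4.6503, f(6.625) ≈ 4.8862.
Sum = Δt · [f(2.875) + f(3.625) + f(4.375) + ...].
Sum ≈ 19.1148.

19.1148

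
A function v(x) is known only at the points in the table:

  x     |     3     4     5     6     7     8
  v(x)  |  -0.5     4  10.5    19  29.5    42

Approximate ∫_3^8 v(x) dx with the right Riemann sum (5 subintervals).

105

Δx = 1.
Sum = 1·[4 + 10.5 + 19 + 29.5 + 42] = 105.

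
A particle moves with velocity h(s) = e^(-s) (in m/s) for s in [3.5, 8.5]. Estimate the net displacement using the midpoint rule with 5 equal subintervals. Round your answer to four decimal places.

0.0288

Δs = (8.5 − 3.5)/5 = 1.
Midpoints: 4, 5, 6, 7, 8.
h(4) ≈ 0.0183, h(5) ≈ 0.0067, h(6) ≈ 0.0025, h(7) ≈ 0.0009, h(8) ≈ 0.0003.
Sum = Δs · [h(4) + h(5) + h(6) + h(7) + h(8)].
Sum ≈ 0.0288.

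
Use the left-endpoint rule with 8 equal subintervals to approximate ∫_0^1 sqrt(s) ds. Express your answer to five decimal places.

0.59563

Δs = (1 − 0)/8 = 0.125.
Left endpoints: 0, 0.125, 0.25, 0.375, 0.5, 0.625, 0.75, 0.875.
f(0) ≈ 0.00000, f(0.125) ≈ 0.35355, f(0.25) ≈ 0.50000, f(0.375) ≈ 0.61237, f(0.5) ≈ 0.70711, f(0.625) ≈ 0.79057, f(0.75) ≈ 0.86603, f(0.875) ≈ 0.93541.
Sum = Δs · [f(0) + f(0.125) + f(0.25) + ...].
Sum ≈ 0.59563.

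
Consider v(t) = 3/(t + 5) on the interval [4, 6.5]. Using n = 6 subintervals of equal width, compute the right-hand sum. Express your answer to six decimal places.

Δt = (6.5 − 4)/6 = 5/12.
Right endpoints: 53/12, 29/6, 5.25, 17/3, 73/12, 6.5.
v(53/12) = 36/113, v(29/6) = 18/59, v(5.25) = 12/41, v(17/3) = 0.28125, v(73/12) = 36/133, v(6.5) = 6/23.
Sum = Δt · [v(53/12) + v(29/6) + v(5.25) + ...].
Sum ≈ 0.720478.

0.720478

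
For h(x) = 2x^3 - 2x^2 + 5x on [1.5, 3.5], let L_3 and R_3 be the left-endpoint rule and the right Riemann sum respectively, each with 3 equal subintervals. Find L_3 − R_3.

-46

L_3 ≈ 50.09259.
R_3 ≈ 96.09259.
L_3 − R_3 = -46.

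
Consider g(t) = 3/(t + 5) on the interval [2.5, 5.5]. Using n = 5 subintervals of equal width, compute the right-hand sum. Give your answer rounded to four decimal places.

0.9759

Δt = (5.5 − 2.5)/5 = 0.6.
Right endpoints: 3.1, 3.7, 4.3, 4.9, 5.5.
g(3.1) = 10/27, g(3.7) = 10/29, g(4.3) = 10/31, g(4.9) = 10/33, g(5.5) = 2/7.
Sum = Δt · [g(3.1) + g(3.7) + g(4.3) + g(4.9) + g(5.5)].
Sum ≈ 0.9759.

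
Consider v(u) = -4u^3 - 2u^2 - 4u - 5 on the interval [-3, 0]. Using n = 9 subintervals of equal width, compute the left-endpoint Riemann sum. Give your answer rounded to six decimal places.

Δu = (0 − (-3))/9 = 1/3.
Left endpoints: -3, -8/3, -7/3, -2, -5/3, -4/3, -1, -2/3, -1/3.
v(-3) = 97, v(-8/3) = 1817/27, v(-7/3) = 1195/27, v(-2) = 27, v(-5/3) = 395/27, v(-4/3) = 169/27, v(-1) = 1, v(-2/3) = -55/27, v(-1/3) = -101/27.
Sum = Δu · [v(-3) + v(-8/3) + v(-7/3) + ...].
Sum ≈ 83.888889.

83.888889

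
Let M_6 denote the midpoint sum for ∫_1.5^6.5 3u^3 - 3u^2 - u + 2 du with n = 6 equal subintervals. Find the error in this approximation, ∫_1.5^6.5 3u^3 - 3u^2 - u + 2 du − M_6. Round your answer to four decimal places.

Exact integral: ∫_1.5^6.5 f(u) du = 1053.75.
M_6 ≈ 1044.201389.
Error ≈ 1053.75 − 1044.201389 ≈ 9.5486.

9.5486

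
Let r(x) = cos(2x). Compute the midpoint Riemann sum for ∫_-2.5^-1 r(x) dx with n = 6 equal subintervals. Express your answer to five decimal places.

Δx = (-1 − (-2.5))/6 = 0.25.
Midpoints: -2.375, -2.125, -1.875, -1.625, -1.375, -1.125.
r(-2.375) ≈ 0.03760, r(-2.125) ≈ -0.44609, r(-1.875) ≈ -0.82056, r(-1.625) ≈ -0.99413, r(-1.375) ≈ -0.92430, r(-1.125) ≈ -0.62817.
Sum = Δx · [r(-2.375) + r(-2.125) + r(-1.875) + ...].
Sum ≈ -0.94391.

-0.94391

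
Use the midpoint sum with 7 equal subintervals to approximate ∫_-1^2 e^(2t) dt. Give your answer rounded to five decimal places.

26.41532

Δt = (2 − (-1))/7 = 3/7.
Midpoints: -11/14, -5/14, 1/14, 0.5, 13/14, 19/14, 25/14.
f(-11/14) ≈ 0.20775, f(-5/14) ≈ 0.48954, f(1/14) ≈ 1.15356, f(0.5) ≈ 2.71828, f(13/14) ≈ 6.40541, f(19/14) ≈ 15.09382, f(25/14) ≈ 35.56737.
Sum = Δt · [f(-11/14) + f(-5/14) + f(1/14) + ...].
Sum ≈ 26.41532.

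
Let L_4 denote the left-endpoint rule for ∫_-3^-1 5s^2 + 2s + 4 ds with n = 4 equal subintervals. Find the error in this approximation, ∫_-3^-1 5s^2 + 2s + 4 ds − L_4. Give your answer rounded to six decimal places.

-9.416667

Exact integral: ∫_-3^-1 f(s) ds ≈ 43.33333333.
L_4 = 52.75.
Error ≈ 43.33333333 − 52.75 ≈ -9.416667.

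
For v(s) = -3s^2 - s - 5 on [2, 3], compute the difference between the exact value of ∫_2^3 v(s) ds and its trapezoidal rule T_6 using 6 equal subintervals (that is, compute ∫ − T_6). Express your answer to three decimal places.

0.014

Exact integral: ∫_2^3 v(s) ds = -26.5.
T_6 ≈ -26.51389.
Error ≈ -26.5 − (-26.51389) ≈ 0.014.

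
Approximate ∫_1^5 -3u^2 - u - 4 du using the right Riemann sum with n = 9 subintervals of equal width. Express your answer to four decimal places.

Δu = (5 − 1)/9 = 4/9.
Right endpoints: 13/9, 17/9, 7/3, 25/9, 29/9, 11/3, 37/9, 41/9, 5.
f(13/9) = -316/27, f(17/9) = -448/27, f(7/3) = -68/3, f(25/9) = -808/27, f(29/9) = -1036/27, f(11/3) = -48, f(37/9) = -1588/27, f(41/9) = -1912/27, f(5) = -84.
Sum = Δu · [f(13/9) + f(17/9) + f(7/3) + ...].
Sum ≈ -169.2840.

-169.2840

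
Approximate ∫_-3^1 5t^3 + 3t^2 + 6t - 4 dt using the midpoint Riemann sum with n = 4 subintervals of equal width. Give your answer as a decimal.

-108

Δt = (1 − (-3))/4 = 1.
Midpoints: -2.5, -1.5, -0.5, 0.5.
f(-2.5) = -78.375, f(-1.5) = -23.125, f(-0.5) = -6.875, f(0.5) = 0.375.
Sum = Δt · [f(-2.5) + f(-1.5) + f(-0.5) + f(0.5)].
Sum = -108.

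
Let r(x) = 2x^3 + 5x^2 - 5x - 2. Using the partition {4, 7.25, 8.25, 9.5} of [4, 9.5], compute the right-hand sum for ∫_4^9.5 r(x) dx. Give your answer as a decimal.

7272.5546875

Subinterval widths: 3.25, 1, 1.25.
Right endpoints: 7.25, 8.25, 9.5.
r(7.25) = 986.71875, r(8.25) = 1420.09375, r(9.5) = 2116.5.
Sum = Σ Δx_i · r(x_i).
Sum = 7272.5546875.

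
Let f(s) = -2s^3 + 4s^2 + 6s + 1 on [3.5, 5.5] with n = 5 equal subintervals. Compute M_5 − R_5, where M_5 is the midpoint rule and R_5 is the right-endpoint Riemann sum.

M_5 = -161.22.
R_5 = -195.66.
M_5 − R_5 = 34.44.

34.44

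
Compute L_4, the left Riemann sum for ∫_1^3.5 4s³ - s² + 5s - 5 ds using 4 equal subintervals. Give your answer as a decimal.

102.2265625

Δs = (3.5 − 1)/4 = 0.625.
Left endpoints: 1, 1.625, 2.25, 2.875.
f(1) = 3, f(1.625) = 17.6484375, f(2.25) = 46.75, f(2.875) = 96.1640625.
Sum = Δs · [f(1) + f(1.625) + f(2.25) + f(2.875)].
Sum = 102.2265625.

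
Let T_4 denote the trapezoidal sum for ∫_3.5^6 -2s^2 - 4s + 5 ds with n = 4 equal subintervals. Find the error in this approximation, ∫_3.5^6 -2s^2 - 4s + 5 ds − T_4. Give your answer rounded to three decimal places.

0.326

Exact integral: ∫_3.5^6 f(s) ds ≈ -150.41667.
T_4 = -150.7421875.
Error ≈ -150.41667 − (-150.7421875) ≈ 0.326.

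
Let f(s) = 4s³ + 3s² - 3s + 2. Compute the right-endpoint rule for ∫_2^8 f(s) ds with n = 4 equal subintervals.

6281.25

Δs = (8 − 2)/4 = 1.5.
Right endpoints: 3.5, 5, 6.5, 8.
f(3.5) = 199.75, f(5) = 562, f(6.5) = 1207.75, f(8) = 2218.
Sum = Δs · [f(3.5) + f(5) + f(6.5) + f(8)].
Sum = 6281.25.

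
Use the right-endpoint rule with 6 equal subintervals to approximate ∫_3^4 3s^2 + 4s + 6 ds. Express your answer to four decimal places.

59.0972

Δs = (4 − 3)/6 = 1/6.
Right endpoints: 19/6, 10/3, 3.5, 11/3, 23/6, 4.
f(19/6) = 48.75, f(10/3) = 158/3, f(3.5) = 56.75, f(11/3) = 61, f(23/6) = 785/12, f(4) = 70.
Sum = Δs · [f(19/6) + f(10/3) + f(3.5) + ...].
Sum ≈ 59.0972.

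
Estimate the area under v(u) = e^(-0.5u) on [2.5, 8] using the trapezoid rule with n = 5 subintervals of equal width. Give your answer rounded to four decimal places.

Δu = (8 − 2.5)/5 = 1.1.
v(2.5) ≈ 0.2865, v(3.6) ≈ 0.1653, v(4.7) ≈ 0.0954, v(5.8) ≈ 0.0550, v(6.9) ≈ 0.0317, v(8) ≈ 0.0183.
T_5 = (Δu/2)·[v(u_0) + 2v(u_1) + ... + 2v(u_{4}) + v(u_5)].
Sum ≈ 0.5498.

0.5498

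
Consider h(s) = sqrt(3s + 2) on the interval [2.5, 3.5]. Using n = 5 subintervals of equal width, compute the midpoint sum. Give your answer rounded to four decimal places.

3.3142

Δs = (3.5 − 2.5)/5 = 0.2.
Midpoints: 2.6, 2.8, 3, 3.2, 3.4.
h(2.6) ≈ 3.1305, h(2.8) ≈ 3.2249, h(3) ≈ 3.3166, h(3.2) ≈ 3.4059, h(3.4) ≈ 3.4928.
Sum = Δs · [h(2.6) + h(2.8) + h(3) + h(3.2) + h(3.4)].
Sum ≈ 3.3142.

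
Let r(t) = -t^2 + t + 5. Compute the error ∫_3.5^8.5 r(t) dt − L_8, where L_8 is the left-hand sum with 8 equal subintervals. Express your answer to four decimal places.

-16.8620

Exact integral: ∫_3.5^8.5 r(t) dt ≈ -135.416667.
L_8 = -118.5546875.
Error ≈ -135.416667 − (-118.5546875) ≈ -16.8620.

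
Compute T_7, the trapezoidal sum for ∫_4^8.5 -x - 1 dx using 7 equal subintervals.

Δx = (8.5 − 4)/7 = 9/14.
f(4) = -5, f(65/14) = -79/14, f(37/7) = -44/7, f(83/14) = -97/14, f(46/7) = -53/7, f(101/14) = -115/14, f(55/7) = -62/7, f(8.5) = -9.5.
T_7 = (Δx/2)·[f(x_0) + 2f(x_1) + ... + 2f(x_{6}) + f(x_7)].
Sum = -32.625.

-32.625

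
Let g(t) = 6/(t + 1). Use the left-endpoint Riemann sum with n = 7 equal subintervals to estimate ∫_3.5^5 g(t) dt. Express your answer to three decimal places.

Δt = (5 − 3.5)/7 = 3/14.
Left endpoints: 3.5, 26/7, 55/14, 29/7, 61/14, 32/7, 67/14.
g(3.5) = 4/3, g(26/7) = 14/11, g(55/14) = 28/23, g(29/7) = 7/6, g(61/14) = 1.12, g(32/7) = 14/13, g(67/14) = 28/27.
Sum = Δt · [g(3.5) + g(26/7) + g(55/14) + ...].
Sum ≈ 1.762.

1.762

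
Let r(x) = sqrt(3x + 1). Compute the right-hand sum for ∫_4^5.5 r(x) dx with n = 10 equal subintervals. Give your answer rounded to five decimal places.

5.89558

Δx = (5.5 − 4)/10 = 0.15.
Right endpoints: 4.15, 4.3, 4.45, 4.6, 4.75, 4.9, 5.05, 5.2, 5.35, 5.5.
r(4.15) ≈ 3.66742, r(4.3) ≈ 3.72827, r(4.45) ≈ 3.78814, r(4.6) ≈ 3.84708, r(4.75) ≈ 3.90512, r(4.9) ≈ 3.96232, r(5.05) ≈ 4.01871, r(5.2) ≈ 4.07431, r(5.35) ≈ 4.12916, r(5.5) ≈ 4.18330.
Sum = Δx · [r(4.15) + r(4.3) + r(4.45) + ...].
Sum ≈ 5.89558.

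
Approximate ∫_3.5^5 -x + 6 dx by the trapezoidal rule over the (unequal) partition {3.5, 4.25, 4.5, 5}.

2.625

Subinterval widths: 0.75, 0.25, 0.5.
f(3.5) = 2.5, f(4.25) = 1.75, f(4.5) = 1.5, f(5) = 1.
On each subinterval the trapezoid contributes (Δx_i/2)·[f(x_{i-1}) + f(x_i)].
Sum = 2.625.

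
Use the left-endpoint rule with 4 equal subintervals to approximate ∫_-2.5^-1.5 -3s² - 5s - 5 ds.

-8.15625

Δs = (-1.5 − (-2.5))/4 = 0.25.
Left endpoints: -2.5, -2.25, -2, -1.75.
f(-2.5) = -11.25, f(-2.25) = -8.9375, f(-2) = -7, f(-1.75) = -5.4375.
Sum = Δs · [f(-2.5) + f(-2.25) + f(-2) + f(-1.75)].
Sum = -8.15625.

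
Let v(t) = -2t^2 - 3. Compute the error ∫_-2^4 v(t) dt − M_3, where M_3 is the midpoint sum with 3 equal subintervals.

-4

Exact integral: ∫_-2^4 v(t) dt = -66.
M_3 = -62.
Error = -66 − (-62) = -4.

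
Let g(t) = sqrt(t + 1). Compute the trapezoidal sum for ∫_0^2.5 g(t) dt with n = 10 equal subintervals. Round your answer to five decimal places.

Δt = (2.5 − 0)/10 = 0.25.
g(0) ≈ 1.00000, g(0.25) ≈ 1.11803, g(0.5) ≈ 1.22474, g(0.75) ≈ 1.32288, g(1) ≈ 1.41421, g(1.25) ≈ 1.50000, g(1.5) ≈ 1.58114, g(1.75) ≈ 1.65831, g(2) ≈ 1.73205, g(2.25) ≈ 1.80278, g(2.5) ≈ 1.87083.
T_10 = (Δt/2)·[g(t_0) + 2g(t_1) + ... + 2g(t_{9}) + g(t_10)].
Sum ≈ 3.69739.

3.69739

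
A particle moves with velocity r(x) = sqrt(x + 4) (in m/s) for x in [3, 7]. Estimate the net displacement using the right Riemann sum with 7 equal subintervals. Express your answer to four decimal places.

12.1657

Δx = (7 − 3)/7 = 4/7.
Right endpoints: 25/7, 29/7, 33/7, 37/7, 41/7, 45/7, 7.
r(25/7) ≈ 2.7516, r(29/7) ≈ 2.8536, r(33/7) ≈ 2.9520, r(37/7) ≈ 3.0472, r(41/7) ≈ 3.1396, r(45/7) ≈ 3.2293, r(7) ≈ 3.3166.
Sum = Δx · [r(25/7) + r(29/7) + r(33/7) + ...].
Sum ≈ 12.1657.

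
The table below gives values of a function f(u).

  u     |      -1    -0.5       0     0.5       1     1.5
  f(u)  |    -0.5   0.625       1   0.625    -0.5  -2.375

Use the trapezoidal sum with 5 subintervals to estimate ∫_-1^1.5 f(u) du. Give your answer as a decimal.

Δu = 0.5.
T_5 = (0.5/2)·[(-0.5) + 2·0.625 + 2·1 + 2·0.625 + 2·(-0.5) + (-2.375)] = 0.15625.

0.15625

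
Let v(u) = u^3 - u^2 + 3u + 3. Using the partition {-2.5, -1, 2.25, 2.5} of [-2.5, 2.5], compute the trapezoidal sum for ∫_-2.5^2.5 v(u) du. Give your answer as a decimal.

Subinterval widths: 1.5, 3.25, 0.25.
v(-2.5) = -26.375, v(-1) = -2, v(2.25) = 16.078125, v(2.5) = 19.875.
On each subinterval the trapezoid contributes (Δu_i/2)·[v(u_{i-1}) + v(u_i)].
Sum = 6.08984375.

6.08984375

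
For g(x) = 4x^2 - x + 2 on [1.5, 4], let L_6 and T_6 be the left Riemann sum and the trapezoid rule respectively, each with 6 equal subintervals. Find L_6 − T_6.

L_6 ≈ 68.310185.
T_6 ≈ 79.247685.
L_6 − T_6 = -10.9375.

-10.9375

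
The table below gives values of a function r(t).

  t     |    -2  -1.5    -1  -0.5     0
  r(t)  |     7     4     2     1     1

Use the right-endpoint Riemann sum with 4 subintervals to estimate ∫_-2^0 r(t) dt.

4

Δt = 0.5.
Sum = 0.5·[4 + 2 + 1 + 1] = 4.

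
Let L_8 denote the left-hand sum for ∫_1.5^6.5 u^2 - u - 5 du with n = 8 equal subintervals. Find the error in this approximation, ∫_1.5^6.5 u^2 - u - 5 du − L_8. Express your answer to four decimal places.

10.6120

Exact integral: ∫_1.5^6.5 f(u) du ≈ 45.416667.
L_8 = 34.8046875.
Error ≈ 45.416667 − 34.8046875 ≈ 10.6120.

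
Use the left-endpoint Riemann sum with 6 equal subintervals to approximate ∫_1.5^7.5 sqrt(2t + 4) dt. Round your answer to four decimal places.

20.5640

Δt = (7.5 − 1.5)/6 = 1.
Left endpoints: 1.5, 2.5, 3.5, 4.5, 5.5, 6.5.
f(1.5) ≈ 2.6458, f(2.5) ≈ 3.0000, f(3.5) ≈ 3.3166, f(4.5) ≈ 3.6056, f(5.5) ≈ 3.8730, f(6.5) ≈ 4.1231.
Sum = Δt · [f(1.5) + f(2.5) + f(3.5) + ...].
Sum ≈ 20.5640.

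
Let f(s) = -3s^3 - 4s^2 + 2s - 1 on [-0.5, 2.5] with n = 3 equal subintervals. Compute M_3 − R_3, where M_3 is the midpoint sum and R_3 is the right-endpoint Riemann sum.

M_3 = -44.
R_3 = -86.375.
M_3 − R_3 = 42.375.

42.375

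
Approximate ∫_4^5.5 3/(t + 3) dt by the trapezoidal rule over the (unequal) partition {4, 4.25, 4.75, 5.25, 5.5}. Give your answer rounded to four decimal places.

Subinterval widths: 0.25, 0.5, 0.5, 0.25.
f(4) = 3/7, f(4.25) = 12/29, f(4.75) = 12/31, f(5.25) = 4/11, f(5.5) = 6/17.
On each subinterval the trapezoid contributes (Δt_i/2)·[f(t_{i-1}) + f(t_i)].
Sum ≈ 0.5828.

0.5828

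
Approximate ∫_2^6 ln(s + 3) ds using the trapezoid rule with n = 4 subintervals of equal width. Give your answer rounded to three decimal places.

7.720

Δs = (6 − 2)/4 = 1.
f(2) ≈ 1.609, f(3) ≈ 1.792, f(4) ≈ 1.946, f(5) ≈ 2.079, f(6) ≈ 2.197.
T_4 = (Δs/2)·[f(s_0) + 2f(s_1) + 2f(s_2) + 2f(s_3) + f(s_4)].
Sum ≈ 7.720.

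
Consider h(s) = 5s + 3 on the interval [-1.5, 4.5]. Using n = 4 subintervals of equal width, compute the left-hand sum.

40.5

Δs = (4.5 − (-1.5))/4 = 1.5.
Left endpoints: -1.5, 0, 1.5, 3.
h(-1.5) = -4.5, h(0) = 3, h(1.5) = 10.5, h(3) = 18.
Sum = Δs · [h(-1.5) + h(0) + h(1.5) + h(3)].
Sum = 40.5.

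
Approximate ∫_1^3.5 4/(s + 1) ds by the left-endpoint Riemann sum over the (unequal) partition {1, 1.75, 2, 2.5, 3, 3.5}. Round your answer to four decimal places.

3.6017

Subinterval widths: 0.75, 0.25, 0.5, 0.5, 0.5.
Left endpoints: 1, 1.75, 2, 2.5, 3.
f(1) = 2, f(1.75) = 16/11, f(2) = 4/3, f(2.5) = 8/7, f(3) = 1.
Sum = Σ Δs_i · f(s_i).
Sum ≈ 3.6017.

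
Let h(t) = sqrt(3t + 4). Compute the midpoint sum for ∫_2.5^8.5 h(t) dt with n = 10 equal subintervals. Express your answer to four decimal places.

Δt = (8.5 − 2.5)/10 = 0.6.
Midpoints: 2.8, 3.4, 4, 4.6, 5.2, 5.8, 6.4, 7, 7.6, 8.2.
h(2.8) ≈ 3.5214, h(3.4) ≈ 3.7683, h(4) ≈ 4.0000, h(4.6) ≈ 4.2190, h(5.2) ≈ 4.4272, h(5.8) ≈ 4.6260, h(6.4) ≈ 4.8166, h(7) ≈ 5.0000, h(7.6) ≈ 5.1769, h(8.2) ≈ 5.3479.
Sum = Δt · [h(2.8) + h(3.4) + h(4) + ...].
Sum ≈ 26.9420.

26.9420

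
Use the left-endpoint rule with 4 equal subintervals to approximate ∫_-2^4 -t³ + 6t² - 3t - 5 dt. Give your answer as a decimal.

Δt = (4 − (-2))/4 = 1.5.
Left endpoints: -2, -0.5, 1, 2.5.
f(-2) = 33, f(-0.5) = -1.875, f(1) = -3, f(2.5) = 9.375.
Sum = Δt · [f(-2) + f(-0.5) + f(1) + f(2.5)].
Sum = 56.25.

56.25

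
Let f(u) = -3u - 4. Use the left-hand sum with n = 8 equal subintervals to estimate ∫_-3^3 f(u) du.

-17.25

Δu = (3 − (-3))/8 = 0.75.
Left endpoints: -3, -2.25, -1.5, -0.75, 0, 0.75, 1.5, 2.25.
f(-3) = 5, f(-2.25) = 2.75, f(-1.5) = 0.5, f(-0.75) = -1.75, f(0) = -4, f(0.75) = -6.25, f(1.5) = -8.5, f(2.25) = -10.75.
Sum = Δu · [f(-3) + f(-2.25) + f(-1.5) + ...].
Sum = -17.25.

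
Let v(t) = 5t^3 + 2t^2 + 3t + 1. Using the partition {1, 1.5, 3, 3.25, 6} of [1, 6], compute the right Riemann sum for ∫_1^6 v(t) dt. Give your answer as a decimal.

Subinterval widths: 0.5, 1.5, 0.25, 2.75.
Right endpoints: 1.5, 3, 3.25, 6.
v(1.5) = 26.875, v(3) = 163, v(3.25) = 203.515625, v(6) = 1171.
Sum = Σ Δt_i · v(t_i).
Sum = 3529.06640625.

3529.06640625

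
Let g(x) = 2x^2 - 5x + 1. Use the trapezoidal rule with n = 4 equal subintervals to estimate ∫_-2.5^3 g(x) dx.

30.5078125

Δx = (3 − (-2.5))/4 = 1.375.
g(-2.5) = 26, g(-1.125) = 9.15625, g(0.25) = -0.125, g(1.625) = -1.84375, g(3) = 4.
T_4 = (Δx/2)·[g(x_0) + 2g(x_1) + 2g(x_2) + 2g(x_3) + g(x_4)].
Sum = 30.5078125.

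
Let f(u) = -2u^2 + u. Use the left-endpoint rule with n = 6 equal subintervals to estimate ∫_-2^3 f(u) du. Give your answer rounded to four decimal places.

Δu = (3 − (-2))/6 = 5/6.
Left endpoints: -2, -7/6, -1/3, 0.5, 4/3, 13/6.
f(-2) = -10, f(-7/6) = -35/9, f(-1/3) = -5/9, f(0.5) = 0, f(4/3) = -20/9, f(13/6) = -65/9.
Sum = Δu · [f(-2) + f(-7/6) + f(-1/3) + ...].
Sum ≈ -19.9074.

-19.9074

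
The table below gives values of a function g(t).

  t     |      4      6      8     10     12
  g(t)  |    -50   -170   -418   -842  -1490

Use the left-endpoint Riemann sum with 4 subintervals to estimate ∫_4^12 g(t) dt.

-2960

Δt = 2.
Sum = 2·[(-50) + (-170) + (-418) + (-842)] = -2960.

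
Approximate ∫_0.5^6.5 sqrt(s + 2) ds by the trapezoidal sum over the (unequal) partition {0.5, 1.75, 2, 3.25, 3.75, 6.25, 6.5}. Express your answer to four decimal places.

Subinterval widths: 1.25, 0.25, 1.25, 0.5, 2.5, 0.25.
f(0.5) ≈ 1.5811, f(1.75) ≈ 1.9365, f(2) ≈ 2.0000, f(3.25) ≈ 2.2913, f(3.75) ≈ 2.3979, f(6.25) ≈ 2.8723, f(6.5) ≈ 2.9155.
On each subinterval the trapezoid contributes (Δs_i/2)·[f(s_{i-1}) + f(s_i)].
Sum ≈ 13.8562.

13.8562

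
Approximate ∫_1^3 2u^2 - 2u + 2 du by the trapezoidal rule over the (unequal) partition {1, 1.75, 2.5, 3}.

Subinterval widths: 0.75, 0.75, 0.5.
f(1) = 2, f(1.75) = 4.625, f(2.5) = 9.5, f(3) = 14.
On each subinterval the trapezoid contributes (Δu_i/2)·[f(u_{i-1}) + f(u_i)].
Sum = 13.65625.

13.65625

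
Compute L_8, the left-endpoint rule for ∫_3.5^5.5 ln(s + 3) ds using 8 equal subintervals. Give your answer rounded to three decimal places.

3.990

Δs = (5.5 − 3.5)/8 = 0.25.
Left endpoints: 3.5, 3.75, 4, 4.25, 4.5, 4.75, 5, 5.25.
f(3.5) ≈ 1.872, f(3.75) ≈ 1.910, f(4) ≈ 1.946, f(4.25) ≈ 1.981, f(4.5) ≈ 2.015, f(4.75) ≈ 2.048, f(5) ≈ 2.079, f(5.25) ≈ 2.110.
Sum = Δs · [f(3.5) + f(3.75) + f(4) + ...].
Sum ≈ 3.990.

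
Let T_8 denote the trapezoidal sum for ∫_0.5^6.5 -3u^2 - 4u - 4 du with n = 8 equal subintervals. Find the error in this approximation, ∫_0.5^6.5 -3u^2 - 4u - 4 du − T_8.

1.6875

Exact integral: ∫_0.5^6.5 f(u) du = -382.5.
T_8 = -384.1875.
Error = -382.5 − (-384.1875) = 1.6875.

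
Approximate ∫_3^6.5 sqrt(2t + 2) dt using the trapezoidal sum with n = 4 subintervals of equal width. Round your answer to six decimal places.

Δt = (6.5 − 3)/4 = 0.875.
f(3) ≈ 2.828427, f(3.875) ≈ 3.122499, f(4.75) ≈ 3.391165, f(5.625) ≈ 3.640055, f(6.5) ≈ 3.872983.
T_4 = (Δt/2)·[f(t_0) + 2f(t_1) + 2f(t_2) + 2f(t_3) + f(t_4)].
Sum ≈ 11.816371.

11.816371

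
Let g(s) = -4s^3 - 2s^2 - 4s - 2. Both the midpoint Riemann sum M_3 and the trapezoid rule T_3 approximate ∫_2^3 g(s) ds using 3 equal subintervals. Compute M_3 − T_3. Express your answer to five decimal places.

0.88889

M_3 ≈ -89.3703704.
T_3 ≈ -90.2592593.
M_3 − T_3 ≈ 0.88889.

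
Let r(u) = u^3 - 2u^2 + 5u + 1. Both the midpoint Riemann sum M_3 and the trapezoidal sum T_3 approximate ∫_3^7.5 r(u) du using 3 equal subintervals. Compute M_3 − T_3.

-34.8046875

M_3 = 618.5390625.
T_3 = 653.34375.
M_3 − T_3 = -34.8046875.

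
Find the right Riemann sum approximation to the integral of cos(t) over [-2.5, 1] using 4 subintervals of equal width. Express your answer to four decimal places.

1.9338

Δt = (1 − (-2.5))/4 = 0.875.
Right endpoints: -1.625, -0.75, 0.125, 1.
f(-1.625) ≈ -0.0542, f(-0.75) ≈ 0.7317, f(0.125) ≈ 0.9922, f(1) ≈ 0.5403.
Sum = Δt · [f(-1.625) + f(-0.75) + f(0.125) + f(1)].
Sum ≈ 1.9338.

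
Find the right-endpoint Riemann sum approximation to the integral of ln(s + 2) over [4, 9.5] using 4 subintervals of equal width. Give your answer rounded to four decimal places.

Δs = (9.5 − 4)/4 = 1.375.
Right endpoints: 5.375, 6.75, 8.125, 9.5.
f(5.375) ≈ 1.9981, f(6.75) ≈ 2.1691, f(8.125) ≈ 2.3150, f(9.5) ≈ 2.4423.
Sum = Δs · [f(5.375) + f(6.75) + f(8.125) + f(9.5)].
Sum ≈ 12.2712.

12.2712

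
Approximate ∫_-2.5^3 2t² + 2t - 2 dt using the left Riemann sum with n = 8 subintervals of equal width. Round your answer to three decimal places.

15.361

Δt = (3 − (-2.5))/8 = 0.6875.
Left endpoints: -2.5, -1.8125, -1.125, -0.4375, 0.25, 0.9375, 1.625, 2.3125.
f(-2.5) = 5.5, f(-1.8125) = 0.9453125, f(-1.125) = -1.71875, f(-0.4375) = -2.4921875, f(0.25) = -1.375, f(0.9375) = 1.6328125, f(1.625) = 6.53125, f(2.3125) = 13.3203125.
Sum = Δt · [f(-2.5) + f(-1.8125) + f(-1.125) + ...].
Sum ≈ 15.361.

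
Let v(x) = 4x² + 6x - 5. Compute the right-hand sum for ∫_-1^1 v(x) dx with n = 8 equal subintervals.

-5.75

Δx = (1 − (-1))/8 = 0.25.
Right endpoints: -0.75, -0.5, -0.25, 0, 0.25, 0.5, 0.75, 1.
v(-0.75) = -7.25, v(-0.5) = -7, v(-0.25) = -6.25, v(0) = -5, v(0.25) = -3.25, v(0.5) = -1, v(0.75) = 1.75, v(1) = 5.
Sum = Δx · [v(-0.75) + v(-0.5) + v(-0.25) + ...].
Sum = -5.75.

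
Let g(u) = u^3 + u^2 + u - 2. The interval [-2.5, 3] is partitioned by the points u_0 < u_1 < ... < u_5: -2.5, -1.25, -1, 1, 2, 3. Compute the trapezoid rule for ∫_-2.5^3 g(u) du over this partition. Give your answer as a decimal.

Subinterval widths: 1.25, 0.25, 2, 1, 1.
g(-2.5) = -13.875, g(-1.25) = -3.640625, g(-1) = -3, g(1) = 1, g(2) = 12, g(3) = 37.
On each subinterval the trapezoid contributes (Δu_i/2)·[g(u_{i-1}) + g(u_i)].
Sum = 17.22265625.

17.22265625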